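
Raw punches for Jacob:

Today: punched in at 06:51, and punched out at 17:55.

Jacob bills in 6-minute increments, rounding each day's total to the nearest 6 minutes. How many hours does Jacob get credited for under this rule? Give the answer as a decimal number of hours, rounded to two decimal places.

Today: 06:51–17:55 = 11 h 4 min → rounds to 11 h 6 min

11.10 hours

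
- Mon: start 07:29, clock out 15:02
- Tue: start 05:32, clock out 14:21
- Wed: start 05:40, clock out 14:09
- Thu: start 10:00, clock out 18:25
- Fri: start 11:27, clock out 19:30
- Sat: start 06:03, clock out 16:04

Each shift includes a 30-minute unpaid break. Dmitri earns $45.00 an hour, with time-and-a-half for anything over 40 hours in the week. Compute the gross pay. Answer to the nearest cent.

Mon: 07:29–15:02 = 7 h 33 min; less 30 min break → 7 h 3 min
Tue: 05:32–14:21 = 8 h 49 min; less 30 min break → 8 h 19 min
Wed: 05:40–14:09 = 8 h 29 min; less 30 min break → 7 h 59 min
Thu: 10:00–18:25 = 8 h 25 min; less 30 min break → 7 h 55 min
Fri: 11:27–19:30 = 8 h 3 min; less 30 min break → 7 h 33 min
Sat: 06:03–16:04 = 10 h 1 min; less 30 min break → 9 h 31 min
Total worked: 48 h 20 min = 2900 min.
Regular 40 h 0 min = 2400 min at $45.00/h; overtime 8 h 20 min = 500 min at $67.50/h.
Pay = (2400 × $45.00 + 500 × $67.50) ÷ 60 = $2362.50.

$2362.50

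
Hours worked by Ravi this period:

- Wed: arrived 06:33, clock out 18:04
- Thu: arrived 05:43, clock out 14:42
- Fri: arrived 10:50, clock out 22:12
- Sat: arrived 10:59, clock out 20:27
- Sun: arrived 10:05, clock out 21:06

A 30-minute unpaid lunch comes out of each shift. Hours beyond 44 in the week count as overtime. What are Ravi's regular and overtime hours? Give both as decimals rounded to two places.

Regular 44.00 hours, overtime 5.85 hours

Wed: 06:33–18:04 = 11 h 31 min; less 30 min break → 11 h 1 min
Thu: 05:43–14:42 = 8 h 59 min; less 30 min break → 8 h 29 min
Fri: 10:50–22:12 = 11 h 22 min; less 30 min break → 10 h 52 min
Sat: 10:59–20:27 = 9 h 28 min; less 30 min break → 8 h 58 min
Sun: 10:05–21:06 = 11 h 1 min; less 30 min break → 10 h 31 min
Total worked: 49 h 51 min = 49.85 h.
Threshold 44 h → overtime 5 h 51 min, regular 44 h 0 min.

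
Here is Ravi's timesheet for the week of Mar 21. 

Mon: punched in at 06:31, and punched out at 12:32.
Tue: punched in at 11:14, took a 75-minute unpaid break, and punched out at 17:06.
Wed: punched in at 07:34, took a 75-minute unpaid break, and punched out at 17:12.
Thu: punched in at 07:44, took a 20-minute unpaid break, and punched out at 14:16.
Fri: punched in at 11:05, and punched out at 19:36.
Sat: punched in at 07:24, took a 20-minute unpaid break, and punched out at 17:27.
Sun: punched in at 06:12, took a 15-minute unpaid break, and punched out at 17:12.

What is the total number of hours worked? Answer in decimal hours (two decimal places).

54.20 hours

Mon: 06:31–12:32 = 6 h 1 min
Tue: 11:14–17:06 = 5 h 52 min; less 75 min break → 4 h 37 min
Wed: 07:34–17:12 = 9 h 38 min; less 75 min break → 8 h 23 min
Thu: 07:44–14:16 = 6 h 32 min; less 20 min break → 6 h 12 min
Fri: 11:05–19:36 = 8 h 31 min
Sat: 07:24–17:27 = 10 h 3 min; less 20 min break → 9 h 43 min
Sun: 06:12–17:12 = 11 h 0 min; less 15 min break → 10 h 45 min
Total: 6 h 1 min + 4 h 37 min + 8 h 23 min + 6 h 12 min + 8 h 31 min + 9 h 43 min + 10 h 45 min = 54 h 12 min.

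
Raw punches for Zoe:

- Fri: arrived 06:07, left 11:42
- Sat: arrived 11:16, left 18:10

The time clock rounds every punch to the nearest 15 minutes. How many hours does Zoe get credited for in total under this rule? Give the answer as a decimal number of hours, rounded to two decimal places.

12.75 hours

Fri: in 06:07→06:00, out 11:42→11:45; 5 h 45 min
Sat: in 11:16→11:15, out 18:10→18:15; 7 h 0 min
Total credited: 12 h 45 min.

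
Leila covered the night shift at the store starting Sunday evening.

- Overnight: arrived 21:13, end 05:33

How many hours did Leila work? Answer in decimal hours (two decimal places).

8.33 hours

Overnight: 21:13 → midnight = 2 h 47 min; midnight → 05:33 = 5 h 33 min; span 8 h 20 min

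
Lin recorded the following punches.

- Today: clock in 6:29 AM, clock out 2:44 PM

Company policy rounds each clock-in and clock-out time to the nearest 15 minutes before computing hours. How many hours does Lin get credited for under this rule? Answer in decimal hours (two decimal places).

8.25 hours

Today: in 6:29 AM→6:30 AM, out 2:44 PM→2:45 PM; 8 h 15 min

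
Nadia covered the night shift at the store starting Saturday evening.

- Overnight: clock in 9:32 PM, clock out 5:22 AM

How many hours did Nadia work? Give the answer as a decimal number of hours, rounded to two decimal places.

7.83 hours

Overnight: 9:32 PM → midnight = 2 h 28 min; midnight → 5:22 AM = 5 h 22 min; span 7 h 50 min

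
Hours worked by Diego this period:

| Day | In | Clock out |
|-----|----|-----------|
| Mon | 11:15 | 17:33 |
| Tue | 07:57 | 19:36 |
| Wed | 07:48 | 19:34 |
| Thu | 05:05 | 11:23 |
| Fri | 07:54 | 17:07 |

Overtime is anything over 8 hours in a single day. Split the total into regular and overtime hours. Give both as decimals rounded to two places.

Mon: 11:15–17:33 = 6 h 18 min
Tue: 07:57–19:36 = 11 h 39 min
Wed: 07:48–19:34 = 11 h 46 min
Thu: 05:05–11:23 = 6 h 18 min
Fri: 07:54–17:07 = 9 h 13 min
Mon reg 6 h 18 min / OT 0 h 0 min; Tue reg 8 h 0 min / OT 3 h 39 min; Wed reg 8 h 0 min / OT 3 h 46 min; Thu reg 6 h 18 min / OT 0 h 0 min; Fri reg 8 h 0 min / OT 1 h 13 min.
Totals: regular 36 h 36 min, overtime 8 h 38 min.

Regular 36.60 hours, overtime 8.63 hours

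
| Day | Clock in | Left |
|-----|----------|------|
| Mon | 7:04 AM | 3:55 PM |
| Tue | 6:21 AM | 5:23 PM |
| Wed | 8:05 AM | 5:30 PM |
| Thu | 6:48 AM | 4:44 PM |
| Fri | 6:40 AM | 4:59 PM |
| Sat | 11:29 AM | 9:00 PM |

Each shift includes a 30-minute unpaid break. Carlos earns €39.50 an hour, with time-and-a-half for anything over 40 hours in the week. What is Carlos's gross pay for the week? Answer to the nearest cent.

Mon: 7:04 AM–3:55 PM = 8 h 51 min; less 30 min break → 8 h 21 min
Tue: 6:21 AM–5:23 PM = 11 h 2 min; less 30 min break → 10 h 32 min
Wed: 8:05 AM–5:30 PM = 9 h 25 min; less 30 min break → 8 h 55 min
Thu: 6:48 AM–4:44 PM = 9 h 56 min; less 30 min break → 9 h 26 min
Fri: 6:40 AM–4:59 PM = 10 h 19 min; less 30 min break → 9 h 49 min
Sat: 11:29 AM–9:00 PM = 9 h 31 min; less 30 min break → 9 h 1 min
Total worked: 56 h 4 min = 3364 min.
Regular 40 h 0 min = 2400 min at €39.50/h; overtime 16 h 4 min = 964 min at €59.25/h.
Pay = (2400 × €39.50 + 964 × €59.25) ÷ 60 = €2531.95.

€2531.95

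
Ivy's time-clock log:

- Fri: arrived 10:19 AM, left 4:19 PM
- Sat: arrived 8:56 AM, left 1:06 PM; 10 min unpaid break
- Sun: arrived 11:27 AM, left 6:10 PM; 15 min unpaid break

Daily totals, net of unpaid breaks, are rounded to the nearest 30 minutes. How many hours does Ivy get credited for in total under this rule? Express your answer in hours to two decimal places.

Fri: 10:19 AM–4:19 PM = 6 h 0 min → rounds to 6 h 0 min
Sat: 8:56 AM–1:06 PM = 4 h 10 min − 10 min = 4 h 0 min → rounds to 4 h 0 min
Sun: 11:27 AM–6:10 PM = 6 h 43 min − 15 min = 6 h 28 min → rounds to 6 h 30 min
Total credited: 16 h 30 min.

16.50 hours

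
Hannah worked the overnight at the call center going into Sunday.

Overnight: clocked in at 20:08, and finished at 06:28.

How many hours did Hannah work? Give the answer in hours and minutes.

10 h 20 min

Overnight: 20:08 → midnight = 3 h 52 min; midnight → 06:28 = 6 h 28 min; span 10 h 20 min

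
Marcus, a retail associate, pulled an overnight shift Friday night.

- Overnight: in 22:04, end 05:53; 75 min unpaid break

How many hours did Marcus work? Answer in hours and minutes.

Overnight: 22:04 → midnight = 1 h 56 min; midnight → 05:53 = 5 h 53 min; span 7 h 49 min; less 75 min break → 6 h 34 min

6 h 34 min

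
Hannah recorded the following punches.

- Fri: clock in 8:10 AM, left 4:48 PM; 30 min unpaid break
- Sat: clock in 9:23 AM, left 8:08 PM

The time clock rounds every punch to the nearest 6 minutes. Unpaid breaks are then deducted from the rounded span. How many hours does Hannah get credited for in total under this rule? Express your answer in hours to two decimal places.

18.80 hours

Fri: in 8:10 AM→8:12 AM, out 4:48 PM→4:48 PM; 8 h 36 min − 30 min = 8 h 6 min
Sat: in 9:23 AM→9:24 AM, out 8:08 PM→8:06 PM; 10 h 42 min
Total credited: 18 h 48 min.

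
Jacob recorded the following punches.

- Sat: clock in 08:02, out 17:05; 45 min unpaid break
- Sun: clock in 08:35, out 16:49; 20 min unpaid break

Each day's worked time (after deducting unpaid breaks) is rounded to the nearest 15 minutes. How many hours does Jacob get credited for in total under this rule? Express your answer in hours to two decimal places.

Sat: 08:02–17:05 = 9 h 3 min − 45 min = 8 h 18 min → rounds to 8 h 15 min
Sun: 08:35–16:49 = 8 h 14 min − 20 min = 7 h 54 min → rounds to 8 h 0 min
Total credited: 16 h 15 min.

16.25 hours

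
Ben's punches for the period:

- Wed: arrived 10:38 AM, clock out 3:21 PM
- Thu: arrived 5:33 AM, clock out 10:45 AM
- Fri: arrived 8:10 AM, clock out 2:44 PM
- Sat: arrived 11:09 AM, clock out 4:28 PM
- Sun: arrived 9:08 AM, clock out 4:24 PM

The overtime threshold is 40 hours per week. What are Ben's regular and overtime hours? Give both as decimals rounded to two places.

Wed: 10:38 AM–3:21 PM = 4 h 43 min
Thu: 5:33 AM–10:45 AM = 5 h 12 min
Fri: 8:10 AM–2:44 PM = 6 h 34 min
Sat: 11:09 AM–4:28 PM = 5 h 19 min
Sun: 9:08 AM–4:24 PM = 7 h 16 min
Total worked: 29 h 4 min = 29.07 h.
Threshold 40 h → overtime 0 h 0 min, regular 29 h 4 min.

Regular 29.07 hours, overtime 0.00 hours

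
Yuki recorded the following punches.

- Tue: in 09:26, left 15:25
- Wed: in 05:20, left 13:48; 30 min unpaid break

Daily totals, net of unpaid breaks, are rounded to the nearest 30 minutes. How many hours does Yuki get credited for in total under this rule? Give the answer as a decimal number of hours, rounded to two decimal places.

Tue: 09:26–15:25 = 5 h 59 min → rounds to 6 h 0 min
Wed: 05:20–13:48 = 8 h 28 min − 30 min = 7 h 58 min → rounds to 8 h 0 min
Total credited: 14 h 0 min.

14.00 hours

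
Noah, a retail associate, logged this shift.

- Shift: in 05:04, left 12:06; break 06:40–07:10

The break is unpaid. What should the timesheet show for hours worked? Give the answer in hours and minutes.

6 h 32 min

Shift: 05:04–12:06 = 7 h 2 min; less 30 min break → 6 h 32 min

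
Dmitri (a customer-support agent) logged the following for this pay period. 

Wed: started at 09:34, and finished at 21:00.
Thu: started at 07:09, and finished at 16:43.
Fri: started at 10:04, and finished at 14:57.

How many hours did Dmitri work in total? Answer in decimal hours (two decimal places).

25.88 hours

Wed: 09:34–21:00 = 11 h 26 min
Thu: 07:09–16:43 = 9 h 34 min
Fri: 10:04–14:57 = 4 h 53 min
Total: 11 h 26 min + 9 h 34 min + 4 h 53 min = 25 h 53 min.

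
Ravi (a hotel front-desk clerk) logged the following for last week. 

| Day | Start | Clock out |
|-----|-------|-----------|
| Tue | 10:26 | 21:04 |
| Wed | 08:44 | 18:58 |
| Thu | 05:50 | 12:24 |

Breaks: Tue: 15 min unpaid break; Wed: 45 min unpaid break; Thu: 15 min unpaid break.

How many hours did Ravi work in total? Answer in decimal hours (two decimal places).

Tue: 10:26–21:04 = 10 h 38 min; less 15 min break → 10 h 23 min
Wed: 08:44–18:58 = 10 h 14 min; less 45 min break → 9 h 29 min
Thu: 05:50–12:24 = 6 h 34 min; less 15 min break → 6 h 19 min
Total: 10 h 23 min + 9 h 29 min + 6 h 19 min = 26 h 11 min.

26.18 hours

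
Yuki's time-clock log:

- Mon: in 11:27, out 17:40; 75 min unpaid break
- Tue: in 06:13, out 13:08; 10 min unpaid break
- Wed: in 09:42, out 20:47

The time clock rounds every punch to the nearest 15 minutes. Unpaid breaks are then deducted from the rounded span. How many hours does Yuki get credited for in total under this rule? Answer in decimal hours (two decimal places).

Mon: in 11:27→11:30, out 17:40→17:45; 6 h 15 min − 75 min = 5 h 0 min
Tue: in 06:13→06:15, out 13:08→13:15; 7 h 0 min − 10 min = 6 h 50 min
Wed: in 09:42→09:45, out 20:47→20:45; 11 h 0 min
Total credited: 22 h 50 min.

22.83 hours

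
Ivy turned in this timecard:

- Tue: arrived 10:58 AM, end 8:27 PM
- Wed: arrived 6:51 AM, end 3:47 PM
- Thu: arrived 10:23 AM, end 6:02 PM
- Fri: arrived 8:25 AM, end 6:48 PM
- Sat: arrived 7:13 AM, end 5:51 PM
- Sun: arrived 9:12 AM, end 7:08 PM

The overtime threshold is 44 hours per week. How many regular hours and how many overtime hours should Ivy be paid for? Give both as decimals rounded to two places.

Tue: 10:58 AM–8:27 PM = 9 h 29 min
Wed: 6:51 AM–3:47 PM = 8 h 56 min
Thu: 10:23 AM–6:02 PM = 7 h 39 min
Fri: 8:25 AM–6:48 PM = 10 h 23 min
Sat: 7:13 AM–5:51 PM = 10 h 38 min
Sun: 9:12 AM–7:08 PM = 9 h 56 min
Total worked: 57 h 1 min = 57.02 h.
Threshold 44 h → overtime 13 h 1 min, regular 44 h 0 min.

Regular 44.00 hours, overtime 13.02 hours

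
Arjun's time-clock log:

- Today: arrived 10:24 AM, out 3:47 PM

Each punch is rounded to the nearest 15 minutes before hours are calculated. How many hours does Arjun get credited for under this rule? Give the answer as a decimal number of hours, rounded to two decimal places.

5.25 hours

Today: in 10:24 AM→10:30 AM, out 3:47 PM→3:45 PM; 5 h 15 min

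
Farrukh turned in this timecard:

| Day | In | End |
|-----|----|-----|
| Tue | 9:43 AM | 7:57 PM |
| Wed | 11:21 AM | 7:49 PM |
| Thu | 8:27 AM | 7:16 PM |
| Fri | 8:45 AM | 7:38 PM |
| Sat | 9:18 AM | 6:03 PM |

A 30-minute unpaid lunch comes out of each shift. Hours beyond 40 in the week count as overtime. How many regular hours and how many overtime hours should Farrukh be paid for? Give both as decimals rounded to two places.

Tue: 9:43 AM–7:57 PM = 10 h 14 min; less 30 min break → 9 h 44 min
Wed: 11:21 AM–7:49 PM = 8 h 28 min; less 30 min break → 7 h 58 min
Thu: 8:27 AM–7:16 PM = 10 h 49 min; less 30 min break → 10 h 19 min
Fri: 8:45 AM–7:38 PM = 10 h 53 min; less 30 min break → 10 h 23 min
Sat: 9:18 AM–6:03 PM = 8 h 45 min; less 30 min break → 8 h 15 min
Total worked: 46 h 39 min = 46.65 h.
Threshold 40 h → overtime 6 h 39 min, regular 40 h 0 min.

Regular 40.00 hours, overtime 6.65 hours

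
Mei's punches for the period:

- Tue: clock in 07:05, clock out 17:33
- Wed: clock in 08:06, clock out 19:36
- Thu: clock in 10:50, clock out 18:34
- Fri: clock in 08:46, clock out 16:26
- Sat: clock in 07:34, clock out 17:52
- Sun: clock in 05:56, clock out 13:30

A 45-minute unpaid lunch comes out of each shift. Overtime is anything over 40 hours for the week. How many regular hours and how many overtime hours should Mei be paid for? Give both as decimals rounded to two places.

Regular 40.00 hours, overtime 10.73 hours

Tue: 07:05–17:33 = 10 h 28 min; less 45 min break → 9 h 43 min
Wed: 08:06–19:36 = 11 h 30 min; less 45 min break → 10 h 45 min
Thu: 10:50–18:34 = 7 h 44 min; less 45 min break → 6 h 59 min
Fri: 08:46–16:26 = 7 h 40 min; less 45 min break → 6 h 55 min
Sat: 07:34–17:52 = 10 h 18 min; less 45 min break → 9 h 33 min
Sun: 05:56–13:30 = 7 h 34 min; less 45 min break → 6 h 49 min
Total worked: 50 h 44 min = 50.73 h.
Threshold 40 h → overtime 10 h 44 min, regular 40 h 0 min.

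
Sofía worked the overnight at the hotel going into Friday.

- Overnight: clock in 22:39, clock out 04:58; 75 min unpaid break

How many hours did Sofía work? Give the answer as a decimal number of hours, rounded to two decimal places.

Overnight: 22:39 → midnight = 1 h 21 min; midnight → 04:58 = 4 h 58 min; span 6 h 19 min; less 75 min break → 5 h 4 min

5.07 hours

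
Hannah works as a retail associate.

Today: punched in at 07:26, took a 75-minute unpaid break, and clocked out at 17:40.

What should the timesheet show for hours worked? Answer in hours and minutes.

8 h 59 min

Today: 07:26–17:40 = 10 h 14 min; less 75 min break → 8 h 59 min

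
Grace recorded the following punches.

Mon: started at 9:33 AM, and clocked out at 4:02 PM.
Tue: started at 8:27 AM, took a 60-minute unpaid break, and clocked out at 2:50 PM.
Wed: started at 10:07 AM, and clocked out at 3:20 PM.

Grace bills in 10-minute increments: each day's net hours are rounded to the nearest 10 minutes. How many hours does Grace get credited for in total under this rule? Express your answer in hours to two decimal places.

17.00 hours

Mon: 9:33 AM–4:02 PM = 6 h 29 min → rounds to 6 h 30 min
Tue: 8:27 AM–2:50 PM = 6 h 23 min − 60 min = 5 h 23 min → rounds to 5 h 20 min
Wed: 10:07 AM–3:20 PM = 5 h 13 min → rounds to 5 h 10 min
Total credited: 17 h 0 min.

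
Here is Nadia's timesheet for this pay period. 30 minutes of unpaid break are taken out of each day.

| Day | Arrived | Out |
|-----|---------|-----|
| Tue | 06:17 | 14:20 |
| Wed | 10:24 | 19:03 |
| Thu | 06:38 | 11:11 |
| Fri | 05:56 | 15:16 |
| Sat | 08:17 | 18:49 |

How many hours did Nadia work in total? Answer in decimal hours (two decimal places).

Tue: 06:17–14:20 = 8 h 3 min; less 30 min break → 7 h 33 min
Wed: 10:24–19:03 = 8 h 39 min; less 30 min break → 8 h 9 min
Thu: 06:38–11:11 = 4 h 33 min; less 30 min break → 4 h 3 min
Fri: 05:56–15:16 = 9 h 20 min; less 30 min break → 8 h 50 min
Sat: 08:17–18:49 = 10 h 32 min; less 30 min break → 10 h 2 min
Total: 7 h 33 min + 8 h 9 min + 4 h 3 min + 8 h 50 min + 10 h 2 min = 38 h 37 min.

38.62 hours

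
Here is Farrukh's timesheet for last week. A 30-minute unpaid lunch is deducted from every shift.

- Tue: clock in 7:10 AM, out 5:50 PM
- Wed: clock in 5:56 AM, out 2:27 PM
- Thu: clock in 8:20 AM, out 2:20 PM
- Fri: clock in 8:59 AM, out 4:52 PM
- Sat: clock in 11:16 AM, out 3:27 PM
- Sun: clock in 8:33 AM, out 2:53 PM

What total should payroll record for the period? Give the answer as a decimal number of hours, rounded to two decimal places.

Tue: 7:10 AM–5:50 PM = 10 h 40 min; less 30 min break → 10 h 10 min
Wed: 5:56 AM–2:27 PM = 8 h 31 min; less 30 min break → 8 h 1 min
Thu: 8:20 AM–2:20 PM = 6 h 0 min; less 30 min break → 5 h 30 min
Fri: 8:59 AM–4:52 PM = 7 h 53 min; less 30 min break → 7 h 23 min
Sat: 11:16 AM–3:27 PM = 4 h 11 min; less 30 min break → 3 h 41 min
Sun: 8:33 AM–2:53 PM = 6 h 20 min; less 30 min break → 5 h 50 min
Total: 10 h 10 min + 8 h 1 min + 5 h 30 min + 7 h 23 min + 3 h 41 min + 5 h 50 min = 40 h 35 min.

40.58 hours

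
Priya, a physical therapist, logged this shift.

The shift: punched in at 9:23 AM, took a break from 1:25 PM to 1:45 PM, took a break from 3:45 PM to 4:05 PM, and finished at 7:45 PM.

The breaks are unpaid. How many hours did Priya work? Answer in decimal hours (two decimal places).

9.70 hours

The shift: 9:23 AM–7:45 PM = 10 h 22 min; less 40 min break → 9 h 42 min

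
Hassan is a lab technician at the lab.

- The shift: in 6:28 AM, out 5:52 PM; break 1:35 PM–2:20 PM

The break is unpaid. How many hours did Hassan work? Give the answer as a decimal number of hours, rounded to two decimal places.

10.65 hours

The shift: 6:28 AM–5:52 PM = 11 h 24 min; less 45 min break → 10 h 39 min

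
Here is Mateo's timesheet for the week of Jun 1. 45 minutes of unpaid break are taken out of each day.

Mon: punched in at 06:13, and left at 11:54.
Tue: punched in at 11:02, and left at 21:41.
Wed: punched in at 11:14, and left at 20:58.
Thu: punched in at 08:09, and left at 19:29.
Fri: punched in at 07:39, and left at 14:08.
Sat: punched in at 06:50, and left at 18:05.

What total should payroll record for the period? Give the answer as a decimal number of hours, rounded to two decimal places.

Mon: 06:13–11:54 = 5 h 41 min; less 45 min break → 4 h 56 min
Tue: 11:02–21:41 = 10 h 39 min; less 45 min break → 9 h 54 min
Wed: 11:14–20:58 = 9 h 44 min; less 45 min break → 8 h 59 min
Thu: 08:09–19:29 = 11 h 20 min; less 45 min break → 10 h 35 min
Fri: 07:39–14:08 = 6 h 29 min; less 45 min break → 5 h 44 min
Sat: 06:50–18:05 = 11 h 15 min; less 45 min break → 10 h 30 min
Total: 4 h 56 min + 9 h 54 min + 8 h 59 min + 10 h 35 min + 5 h 44 min + 10 h 30 min = 50 h 38 min.

50.63 hours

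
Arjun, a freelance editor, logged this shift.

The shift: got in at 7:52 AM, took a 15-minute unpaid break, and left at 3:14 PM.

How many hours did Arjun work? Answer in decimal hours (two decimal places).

7.12 hours

The shift: 7:52 AM–3:14 PM = 7 h 22 min; less 15 min break → 7 h 7 min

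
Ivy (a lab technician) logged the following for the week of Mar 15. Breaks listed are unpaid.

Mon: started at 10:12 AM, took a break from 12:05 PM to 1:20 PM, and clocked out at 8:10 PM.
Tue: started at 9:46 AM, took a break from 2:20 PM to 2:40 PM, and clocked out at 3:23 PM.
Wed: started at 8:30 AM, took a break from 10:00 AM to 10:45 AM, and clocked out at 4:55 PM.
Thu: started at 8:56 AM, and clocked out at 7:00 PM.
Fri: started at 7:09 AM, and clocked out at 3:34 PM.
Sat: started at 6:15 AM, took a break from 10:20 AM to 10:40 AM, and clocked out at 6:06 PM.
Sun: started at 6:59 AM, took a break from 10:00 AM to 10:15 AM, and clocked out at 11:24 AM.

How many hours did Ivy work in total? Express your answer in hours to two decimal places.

55.83 hours

Mon: 10:12 AM–8:10 PM = 9 h 58 min; less 75 min break → 8 h 43 min
Tue: 9:46 AM–3:23 PM = 5 h 37 min; less 20 min break → 5 h 17 min
Wed: 8:30 AM–4:55 PM = 8 h 25 min; less 45 min break → 7 h 40 min
Thu: 8:56 AM–7:00 PM = 10 h 4 min
Fri: 7:09 AM–3:34 PM = 8 h 25 min
Sat: 6:15 AM–6:06 PM = 11 h 51 min; less 20 min break → 11 h 31 min
Sun: 6:59 AM–11:24 AM = 4 h 25 min; less 15 min break → 4 h 10 min
Total: 8 h 43 min + 5 h 17 min + 7 h 40 min + 10 h 4 min + 8 h 25 min + 11 h 31 min + 4 h 10 min = 55 h 50 min.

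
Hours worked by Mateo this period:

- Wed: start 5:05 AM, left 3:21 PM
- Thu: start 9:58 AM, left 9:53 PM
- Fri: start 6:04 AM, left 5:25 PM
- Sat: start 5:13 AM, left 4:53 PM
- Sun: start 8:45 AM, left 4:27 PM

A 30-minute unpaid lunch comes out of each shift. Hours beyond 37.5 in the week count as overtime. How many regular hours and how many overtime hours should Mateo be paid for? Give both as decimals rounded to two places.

Wed: 5:05 AM–3:21 PM = 10 h 16 min; less 30 min break → 9 h 46 min
Thu: 9:58 AM–9:53 PM = 11 h 55 min; less 30 min break → 11 h 25 min
Fri: 6:04 AM–5:25 PM = 11 h 21 min; less 30 min break → 10 h 51 min
Sat: 5:13 AM–4:53 PM = 11 h 40 min; less 30 min break → 11 h 10 min
Sun: 8:45 AM–4:27 PM = 7 h 42 min; less 30 min break → 7 h 12 min
Total worked: 50 h 24 min = 50.40 h.
Threshold 37.5 h → overtime 12 h 54 min, regular 37 h 30 min.

Regular 37.50 hours, overtime 12.90 hours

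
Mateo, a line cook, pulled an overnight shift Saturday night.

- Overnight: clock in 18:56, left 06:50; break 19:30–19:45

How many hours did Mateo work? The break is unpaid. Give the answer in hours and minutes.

11 h 39 min

Overnight: 18:56 → midnight = 5 h 4 min; midnight → 06:50 = 6 h 50 min; span 11 h 54 min; less 15 min break → 11 h 39 min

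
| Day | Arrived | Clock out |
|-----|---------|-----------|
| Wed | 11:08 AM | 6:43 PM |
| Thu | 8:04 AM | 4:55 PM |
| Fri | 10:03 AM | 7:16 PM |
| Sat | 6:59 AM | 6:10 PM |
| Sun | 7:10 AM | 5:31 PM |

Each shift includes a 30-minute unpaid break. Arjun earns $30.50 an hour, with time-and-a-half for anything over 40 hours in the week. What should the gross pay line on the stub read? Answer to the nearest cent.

$1434.26

Wed: 11:08 AM–6:43 PM = 7 h 35 min; less 30 min break → 7 h 5 min
Thu: 8:04 AM–4:55 PM = 8 h 51 min; less 30 min break → 8 h 21 min
Fri: 10:03 AM–7:16 PM = 9 h 13 min; less 30 min break → 8 h 43 min
Sat: 6:59 AM–6:10 PM = 11 h 11 min; less 30 min break → 10 h 41 min
Sun: 7:10 AM–5:31 PM = 10 h 21 min; less 30 min break → 9 h 51 min
Total worked: 44 h 41 min = 2681 min.
Regular 40 h 0 min = 2400 min at $30.50/h; overtime 4 h 41 min = 281 min at $45.75/h.
Pay = (2400 × $30.50 + 281 × $45.75) ÷ 60 = $1434.26.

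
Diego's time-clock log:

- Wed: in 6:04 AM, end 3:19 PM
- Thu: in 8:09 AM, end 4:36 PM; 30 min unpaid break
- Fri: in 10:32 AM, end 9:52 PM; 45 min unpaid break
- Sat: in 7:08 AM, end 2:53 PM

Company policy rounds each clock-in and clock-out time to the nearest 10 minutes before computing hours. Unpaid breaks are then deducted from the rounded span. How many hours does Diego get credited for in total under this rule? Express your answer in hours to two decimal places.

Wed: in 6:04 AM→6:00 AM, out 3:19 PM→3:20 PM; 9 h 20 min
Thu: in 8:09 AM→8:10 AM, out 4:36 PM→4:40 PM; 8 h 30 min − 30 min = 8 h 0 min
Fri: in 10:32 AM→10:30 AM, out 9:52 PM→9:50 PM; 11 h 20 min − 45 min = 10 h 35 min
Sat: in 7:08 AM→7:10 AM, out 2:53 PM→2:50 PM; 7 h 40 min
Total credited: 35 h 35 min.

35.58 hours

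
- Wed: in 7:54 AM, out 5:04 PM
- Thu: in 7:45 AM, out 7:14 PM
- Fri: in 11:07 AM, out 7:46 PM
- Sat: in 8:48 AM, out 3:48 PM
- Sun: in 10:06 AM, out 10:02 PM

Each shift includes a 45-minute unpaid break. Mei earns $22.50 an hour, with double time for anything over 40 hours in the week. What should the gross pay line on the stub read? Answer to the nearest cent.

Wed: 7:54 AM–5:04 PM = 9 h 10 min; less 45 min break → 8 h 25 min
Thu: 7:45 AM–7:14 PM = 11 h 29 min; less 45 min break → 10 h 44 min
Fri: 11:07 AM–7:46 PM = 8 h 39 min; less 45 min break → 7 h 54 min
Sat: 8:48 AM–3:48 PM = 7 h 0 min; less 45 min break → 6 h 15 min
Sun: 10:06 AM–10:02 PM = 11 h 56 min; less 45 min break → 11 h 11 min
Total worked: 44 h 29 min = 2669 min.
Regular 40 h 0 min = 2400 min at $22.50/h; overtime 4 h 29 min = 269 min at $45.00/h.
Pay = (2400 × $22.50 + 269 × $45.00) ÷ 60 = $1101.75.

$1101.75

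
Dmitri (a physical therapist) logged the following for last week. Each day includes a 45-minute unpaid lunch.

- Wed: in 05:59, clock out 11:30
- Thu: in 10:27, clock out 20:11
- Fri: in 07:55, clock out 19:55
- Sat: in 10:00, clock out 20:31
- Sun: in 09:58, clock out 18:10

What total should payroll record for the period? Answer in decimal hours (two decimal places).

42.22 hours

Wed: 05:59–11:30 = 5 h 31 min; less 45 min break → 4 h 46 min
Thu: 10:27–20:11 = 9 h 44 min; less 45 min break → 8 h 59 min
Fri: 07:55–19:55 = 12 h 0 min; less 45 min break → 11 h 15 min
Sat: 10:00–20:31 = 10 h 31 min; less 45 min break → 9 h 46 min
Sun: 09:58–18:10 = 8 h 12 min; less 45 min break → 7 h 27 min
Total: 4 h 46 min + 8 h 59 min + 11 h 15 min + 9 h 46 min + 7 h 27 min = 42 h 13 min.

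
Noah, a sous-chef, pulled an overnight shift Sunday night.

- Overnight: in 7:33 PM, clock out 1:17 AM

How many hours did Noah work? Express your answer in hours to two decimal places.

Overnight: 7:33 PM → midnight = 4 h 27 min; midnight → 1:17 AM = 1 h 17 min; span 5 h 44 min

5.73 hours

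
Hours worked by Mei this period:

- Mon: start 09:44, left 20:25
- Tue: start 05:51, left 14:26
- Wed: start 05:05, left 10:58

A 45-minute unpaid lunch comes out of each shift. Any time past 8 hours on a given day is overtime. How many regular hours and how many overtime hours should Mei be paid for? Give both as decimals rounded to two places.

Regular 20.97 hours, overtime 1.93 hours

Mon: 09:44–20:25 = 10 h 41 min; less 45 min break → 9 h 56 min
Tue: 05:51–14:26 = 8 h 35 min; less 45 min break → 7 h 50 min
Wed: 05:05–10:58 = 5 h 53 min; less 45 min break → 5 h 8 min
Mon reg 8 h 0 min / OT 1 h 56 min; Tue reg 7 h 50 min / OT 0 h 0 min; Wed reg 5 h 8 min / OT 0 h 0 min.
Totals: regular 20 h 58 min, overtime 1 h 56 min.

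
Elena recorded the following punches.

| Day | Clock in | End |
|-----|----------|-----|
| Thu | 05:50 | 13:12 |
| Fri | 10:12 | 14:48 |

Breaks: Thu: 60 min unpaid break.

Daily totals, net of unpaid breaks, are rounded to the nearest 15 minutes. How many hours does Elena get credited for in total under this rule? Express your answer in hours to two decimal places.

10.75 hours

Thu: 05:50–13:12 = 7 h 22 min − 60 min = 6 h 22 min → rounds to 6 h 15 min
Fri: 10:12–14:48 = 4 h 36 min → rounds to 4 h 30 min
Total credited: 10 h 45 min.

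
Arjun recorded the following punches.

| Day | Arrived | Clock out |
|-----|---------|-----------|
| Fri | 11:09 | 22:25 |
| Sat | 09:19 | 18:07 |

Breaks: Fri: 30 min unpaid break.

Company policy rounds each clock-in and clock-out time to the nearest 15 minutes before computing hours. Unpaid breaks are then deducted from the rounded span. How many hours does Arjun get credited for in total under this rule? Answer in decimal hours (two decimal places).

19.50 hours

Fri: in 11:09→11:15, out 22:25→22:30; 11 h 15 min − 30 min = 10 h 45 min
Sat: in 09:19→09:15, out 18:07→18:00; 8 h 45 min
Total credited: 19 h 30 min.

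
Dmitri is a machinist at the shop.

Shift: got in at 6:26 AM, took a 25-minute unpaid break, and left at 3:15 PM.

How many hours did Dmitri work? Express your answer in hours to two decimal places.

8.40 hours

Shift: 6:26 AM–3:15 PM = 8 h 49 min; less 25 min break → 8 h 24 min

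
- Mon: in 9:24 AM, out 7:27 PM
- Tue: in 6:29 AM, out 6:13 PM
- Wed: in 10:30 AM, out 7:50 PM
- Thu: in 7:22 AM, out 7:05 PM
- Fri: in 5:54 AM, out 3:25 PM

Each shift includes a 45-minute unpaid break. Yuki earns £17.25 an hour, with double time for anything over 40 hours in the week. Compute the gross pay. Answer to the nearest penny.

£986.70

Mon: 9:24 AM–7:27 PM = 10 h 3 min; less 45 min break → 9 h 18 min
Tue: 6:29 AM–6:13 PM = 11 h 44 min; less 45 min break → 10 h 59 min
Wed: 10:30 AM–7:50 PM = 9 h 20 min; less 45 min break → 8 h 35 min
Thu: 7:22 AM–7:05 PM = 11 h 43 min; less 45 min break → 10 h 58 min
Fri: 5:54 AM–3:25 PM = 9 h 31 min; less 45 min break → 8 h 46 min
Total worked: 48 h 36 min = 2916 min.
Regular 40 h 0 min = 2400 min at £17.25/h; overtime 8 h 36 min = 516 min at £34.50/h.
Pay = (2400 × £17.25 + 516 × £34.50) ÷ 60 = £986.70.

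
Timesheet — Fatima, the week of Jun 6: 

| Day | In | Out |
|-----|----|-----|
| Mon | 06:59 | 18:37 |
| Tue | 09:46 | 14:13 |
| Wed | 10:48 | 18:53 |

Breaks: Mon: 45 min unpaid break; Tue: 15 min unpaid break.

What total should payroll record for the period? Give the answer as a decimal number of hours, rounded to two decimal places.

Mon: 06:59–18:37 = 11 h 38 min; less 45 min break → 10 h 53 min
Tue: 09:46–14:13 = 4 h 27 min; less 15 min break → 4 h 12 min
Wed: 10:48–18:53 = 8 h 5 min
Total: 10 h 53 min + 4 h 12 min + 8 h 5 min = 23 h 10 min.

23.17 hours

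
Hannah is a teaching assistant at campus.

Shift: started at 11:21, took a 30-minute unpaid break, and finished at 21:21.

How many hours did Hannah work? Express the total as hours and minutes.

Shift: 11:21–21:21 = 10 h 0 min; less 30 min break → 9 h 30 min

9 h 30 min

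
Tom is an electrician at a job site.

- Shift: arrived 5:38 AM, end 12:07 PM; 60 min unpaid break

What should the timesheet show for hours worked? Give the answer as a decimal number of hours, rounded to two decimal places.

Shift: 5:38 AM–12:07 PM = 6 h 29 min; less 60 min break → 5 h 29 min

5.48 hours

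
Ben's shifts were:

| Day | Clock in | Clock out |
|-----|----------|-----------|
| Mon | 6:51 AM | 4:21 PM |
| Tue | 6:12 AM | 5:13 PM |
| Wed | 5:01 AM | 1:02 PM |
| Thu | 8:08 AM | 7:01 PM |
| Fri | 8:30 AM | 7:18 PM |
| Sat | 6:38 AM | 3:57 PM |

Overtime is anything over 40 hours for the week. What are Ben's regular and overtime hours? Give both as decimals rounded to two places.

Mon: 6:51 AM–4:21 PM = 9 h 30 min
Tue: 6:12 AM–5:13 PM = 11 h 1 min
Wed: 5:01 AM–1:02 PM = 8 h 1 min
Thu: 8:08 AM–7:01 PM = 10 h 53 min
Fri: 8:30 AM–7:18 PM = 10 h 48 min
Sat: 6:38 AM–3:57 PM = 9 h 19 min
Total worked: 59 h 32 min = 59.53 h.
Threshold 40 h → overtime 19 h 32 min, regular 40 h 0 min.

Regular 40.00 hours, overtime 19.53 hours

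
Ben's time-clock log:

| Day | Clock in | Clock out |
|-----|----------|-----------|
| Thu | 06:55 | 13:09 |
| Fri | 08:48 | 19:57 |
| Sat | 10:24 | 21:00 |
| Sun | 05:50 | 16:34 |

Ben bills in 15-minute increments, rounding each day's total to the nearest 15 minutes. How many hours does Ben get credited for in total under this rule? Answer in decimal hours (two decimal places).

Thu: 06:55–13:09 = 6 h 14 min → rounds to 6 h 15 min
Fri: 08:48–19:57 = 11 h 9 min → rounds to 11 h 15 min
Sat: 10:24–21:00 = 10 h 36 min → rounds to 10 h 30 min
Sun: 05:50–16:34 = 10 h 44 min → rounds to 10 h 45 min
Total credited: 38 h 45 min.

38.75 hours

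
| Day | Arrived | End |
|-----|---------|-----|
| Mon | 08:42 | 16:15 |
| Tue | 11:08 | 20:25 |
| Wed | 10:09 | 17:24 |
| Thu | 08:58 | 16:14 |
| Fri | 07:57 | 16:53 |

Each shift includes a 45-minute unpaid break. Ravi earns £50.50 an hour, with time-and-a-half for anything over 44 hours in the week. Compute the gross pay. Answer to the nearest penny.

£1844.93

Mon: 08:42–16:15 = 7 h 33 min; less 45 min break → 6 h 48 min
Tue: 11:08–20:25 = 9 h 17 min; less 45 min break → 8 h 32 min
Wed: 10:09–17:24 = 7 h 15 min; less 45 min break → 6 h 30 min
Thu: 08:58–16:14 = 7 h 16 min; less 45 min break → 6 h 31 min
Fri: 07:57–16:53 = 8 h 56 min; less 45 min break → 8 h 11 min
Total worked: 36 h 32 min = 2192 min.
Regular 36 h 32 min = 2192 min at £50.50/h; overtime 0 h 0 min = 0 min at £75.75/h.
Pay = (2192 × £50.50 + 0 × £75.75) ÷ 60 = £1844.93.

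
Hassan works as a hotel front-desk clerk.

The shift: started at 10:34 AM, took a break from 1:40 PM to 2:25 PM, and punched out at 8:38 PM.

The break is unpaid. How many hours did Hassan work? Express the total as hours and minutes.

The shift: 10:34 AM–8:38 PM = 10 h 4 min; less 45 min break → 9 h 19 min

9 h 19 min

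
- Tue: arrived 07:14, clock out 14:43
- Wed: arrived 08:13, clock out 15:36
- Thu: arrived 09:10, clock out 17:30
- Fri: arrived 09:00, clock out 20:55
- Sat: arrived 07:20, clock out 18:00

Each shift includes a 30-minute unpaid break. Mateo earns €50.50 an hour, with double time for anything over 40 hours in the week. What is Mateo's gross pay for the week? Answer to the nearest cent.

€2351.62

Tue: 07:14–14:43 = 7 h 29 min; less 30 min break → 6 h 59 min
Wed: 08:13–15:36 = 7 h 23 min; less 30 min break → 6 h 53 min
Thu: 09:10–17:30 = 8 h 20 min; less 30 min break → 7 h 50 min
Fri: 09:00–20:55 = 11 h 55 min; less 30 min break → 11 h 25 min
Sat: 07:20–18:00 = 10 h 40 min; less 30 min break → 10 h 10 min
Total worked: 43 h 17 min = 2597 min.
Regular 40 h 0 min = 2400 min at €50.50/h; overtime 3 h 17 min = 197 min at €101.00/h.
Pay = (2400 × €50.50 + 197 × €101.00) ÷ 60 = €2351.62.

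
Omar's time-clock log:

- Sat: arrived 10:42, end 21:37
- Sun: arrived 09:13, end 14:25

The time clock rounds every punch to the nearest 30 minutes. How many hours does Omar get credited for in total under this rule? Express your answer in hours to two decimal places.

Sat: in 10:42→10:30, out 21:37→21:30; 11 h 0 min
Sun: in 09:13→09:00, out 14:25→14:30; 5 h 30 min
Total credited: 16 h 30 min.

16.50 hours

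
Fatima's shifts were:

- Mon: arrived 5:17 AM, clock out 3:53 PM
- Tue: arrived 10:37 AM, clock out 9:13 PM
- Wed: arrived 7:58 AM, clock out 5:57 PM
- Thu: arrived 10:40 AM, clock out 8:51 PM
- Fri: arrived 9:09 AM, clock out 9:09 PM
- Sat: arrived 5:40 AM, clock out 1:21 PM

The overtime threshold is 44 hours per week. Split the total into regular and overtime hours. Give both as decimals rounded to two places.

Mon: 5:17 AM–3:53 PM = 10 h 36 min
Tue: 10:37 AM–9:13 PM = 10 h 36 min
Wed: 7:58 AM–5:57 PM = 9 h 59 min
Thu: 10:40 AM–8:51 PM = 10 h 11 min
Fri: 9:09 AM–9:09 PM = 12 h 0 min
Sat: 5:40 AM–1:21 PM = 7 h 41 min
Total worked: 61 h 3 min = 61.05 h.
Threshold 44 h → overtime 17 h 3 min, regular 44 h 0 min.

Regular 44.00 hours, overtime 17.05 hours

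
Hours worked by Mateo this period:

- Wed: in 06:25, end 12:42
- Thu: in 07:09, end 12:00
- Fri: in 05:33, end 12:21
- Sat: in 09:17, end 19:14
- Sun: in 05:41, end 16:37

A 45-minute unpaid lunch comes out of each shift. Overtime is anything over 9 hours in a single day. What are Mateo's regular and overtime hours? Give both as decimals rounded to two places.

Wed: 06:25–12:42 = 6 h 17 min; less 45 min break → 5 h 32 min
Thu: 07:09–12:00 = 4 h 51 min; less 45 min break → 4 h 6 min
Fri: 05:33–12:21 = 6 h 48 min; less 45 min break → 6 h 3 min
Sat: 09:17–19:14 = 9 h 57 min; less 45 min break → 9 h 12 min
Sun: 05:41–16:37 = 10 h 56 min; less 45 min break → 10 h 11 min
Wed reg 5 h 32 min / OT 0 h 0 min; Thu reg 4 h 6 min / OT 0 h 0 min; Fri reg 6 h 3 min / OT 0 h 0 min; Sat reg 9 h 0 min / OT 0 h 12 min; Sun reg 9 h 0 min / OT 1 h 11 min.
Totals: regular 33 h 41 min, overtime 1 h 23 min.

Regular 33.68 hours, overtime 1.38 hours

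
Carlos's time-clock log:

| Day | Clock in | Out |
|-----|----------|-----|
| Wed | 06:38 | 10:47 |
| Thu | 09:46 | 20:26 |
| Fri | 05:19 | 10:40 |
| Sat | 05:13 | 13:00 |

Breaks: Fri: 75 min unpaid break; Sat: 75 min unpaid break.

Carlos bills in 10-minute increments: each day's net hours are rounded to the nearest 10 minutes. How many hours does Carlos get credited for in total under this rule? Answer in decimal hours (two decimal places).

Wed: 06:38–10:47 = 4 h 9 min → rounds to 4 h 10 min
Thu: 09:46–20:26 = 10 h 40 min → rounds to 10 h 40 min
Fri: 05:19–10:40 = 5 h 21 min − 75 min = 4 h 6 min → rounds to 4 h 10 min
Sat: 05:13–13:00 = 7 h 47 min − 75 min = 6 h 32 min → rounds to 6 h 30 min
Total credited: 25 h 30 min.

25.50 hours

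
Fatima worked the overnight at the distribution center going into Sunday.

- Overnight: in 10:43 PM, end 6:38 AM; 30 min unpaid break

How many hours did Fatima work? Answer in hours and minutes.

Overnight: 10:43 PM → midnight = 1 h 17 min; midnight → 6:38 AM = 6 h 38 min; span 7 h 55 min; less 30 min break → 7 h 25 min

7 h 25 min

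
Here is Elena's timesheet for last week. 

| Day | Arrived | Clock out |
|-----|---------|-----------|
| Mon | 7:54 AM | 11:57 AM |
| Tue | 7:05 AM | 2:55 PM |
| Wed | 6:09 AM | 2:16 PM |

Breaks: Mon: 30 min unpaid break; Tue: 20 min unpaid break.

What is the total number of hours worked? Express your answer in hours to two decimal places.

19.17 hours

Mon: 7:54 AM–11:57 AM = 4 h 3 min; less 30 min break → 3 h 33 min
Tue: 7:05 AM–2:55 PM = 7 h 50 min; less 20 min break → 7 h 30 min
Wed: 6:09 AM–2:16 PM = 8 h 7 min
Total: 3 h 33 min + 7 h 30 min + 8 h 7 min = 19 h 10 min.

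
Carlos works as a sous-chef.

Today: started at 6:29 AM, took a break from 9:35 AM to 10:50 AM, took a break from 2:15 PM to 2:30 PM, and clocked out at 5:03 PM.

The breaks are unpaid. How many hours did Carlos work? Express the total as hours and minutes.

9 h 4 min

Today: 6:29 AM–5:03 PM = 10 h 34 min; less 90 min break → 9 h 4 min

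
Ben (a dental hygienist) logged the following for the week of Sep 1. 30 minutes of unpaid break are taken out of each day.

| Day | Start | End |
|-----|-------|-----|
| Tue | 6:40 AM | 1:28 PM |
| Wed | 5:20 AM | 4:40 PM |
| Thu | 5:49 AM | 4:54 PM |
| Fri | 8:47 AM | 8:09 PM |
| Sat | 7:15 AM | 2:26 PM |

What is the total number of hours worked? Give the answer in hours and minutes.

Tue: 6:40 AM–1:28 PM = 6 h 48 min; less 30 min break → 6 h 18 min
Wed: 5:20 AM–4:40 PM = 11 h 20 min; less 30 min break → 10 h 50 min
Thu: 5:49 AM–4:54 PM = 11 h 5 min; less 30 min break → 10 h 35 min
Fri: 8:47 AM–8:09 PM = 11 h 22 min; less 30 min break → 10 h 52 min
Sat: 7:15 AM–2:26 PM = 7 h 11 min; less 30 min break → 6 h 41 min
Total: 6 h 18 min + 10 h 50 min + 10 h 35 min + 10 h 52 min + 6 h 41 min = 45 h 16 min.

45 h 16 min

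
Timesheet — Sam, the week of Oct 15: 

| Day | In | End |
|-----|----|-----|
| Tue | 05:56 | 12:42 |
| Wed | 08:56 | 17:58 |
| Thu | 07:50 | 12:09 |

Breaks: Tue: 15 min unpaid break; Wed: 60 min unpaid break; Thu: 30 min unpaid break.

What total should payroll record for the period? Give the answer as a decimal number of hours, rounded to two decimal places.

Tue: 05:56–12:42 = 6 h 46 min; less 15 min break → 6 h 31 min
Wed: 08:56–17:58 = 9 h 2 min; less 60 min break → 8 h 2 min
Thu: 07:50–12:09 = 4 h 19 min; less 30 min break → 3 h 49 min
Total: 6 h 31 min + 8 h 2 min + 3 h 49 min = 18 h 22 min.

18.37 hours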